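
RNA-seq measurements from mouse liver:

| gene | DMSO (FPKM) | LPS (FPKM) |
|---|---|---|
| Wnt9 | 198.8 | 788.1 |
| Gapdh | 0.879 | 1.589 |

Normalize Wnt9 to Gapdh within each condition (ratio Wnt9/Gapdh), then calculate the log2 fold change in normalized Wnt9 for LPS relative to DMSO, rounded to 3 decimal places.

1.133

Wnt9/Gapdh (DMSO) = 198.8 / 0.879 = 226.17
Wnt9/Gapdh (LPS) = 788.1 / 1.589 = 495.97
Fold change = 495.97 / 226.17 = 2.1930
log2(2.1930) = 1.1329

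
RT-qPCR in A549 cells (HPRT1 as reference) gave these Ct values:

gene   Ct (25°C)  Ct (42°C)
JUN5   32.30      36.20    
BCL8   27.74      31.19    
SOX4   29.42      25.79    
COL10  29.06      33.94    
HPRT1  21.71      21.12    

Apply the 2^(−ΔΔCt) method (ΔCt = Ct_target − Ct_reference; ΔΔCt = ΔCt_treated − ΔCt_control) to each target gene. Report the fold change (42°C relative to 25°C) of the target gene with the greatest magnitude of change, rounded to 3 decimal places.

JUN5: ΔΔCt = (36.20−21.12) − (32.30−21.71) = 15.08 − 10.59 = 4.49; fold change = 2^-4.49 = 0.045
BCL8: ΔΔCt = (31.19−21.12) − (27.74−21.71) = 10.07 − 6.03 = 4.04; fold change = 2^-4.04 = 0.061
SOX4: ΔΔCt = (25.79−21.12) − (29.42−21.71) = 4.67 − 7.71 = -3.04; fold change = 2^3.04 = 8.225
COL10: ΔΔCt = (33.94−21.12) − (29.06−21.71) = 12.82 − 7.35 = 5.47; fold change = 2^-5.47 = 0.023
COL10 has the largest |ΔΔCt| = 5.47.

0.023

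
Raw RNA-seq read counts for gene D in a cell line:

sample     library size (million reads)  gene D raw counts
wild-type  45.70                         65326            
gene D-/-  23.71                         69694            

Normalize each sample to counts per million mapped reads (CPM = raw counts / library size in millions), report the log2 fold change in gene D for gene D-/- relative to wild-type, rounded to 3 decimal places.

1.040

CPM(wild-type) = 65326 / 45.70 = 1429.4530
CPM(gene D-/-) = 69694 / 23.71 = 2939.4348
Fold change = 2939.4348 / 1429.4530 = 2.05634
log2(2.05634) = 1.0401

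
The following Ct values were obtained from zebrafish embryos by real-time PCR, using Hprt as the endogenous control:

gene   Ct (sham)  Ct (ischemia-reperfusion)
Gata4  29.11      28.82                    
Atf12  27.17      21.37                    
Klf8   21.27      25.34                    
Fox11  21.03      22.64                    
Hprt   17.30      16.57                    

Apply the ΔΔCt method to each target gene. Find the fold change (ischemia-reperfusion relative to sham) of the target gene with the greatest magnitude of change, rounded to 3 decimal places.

33.591

Gata4: ΔΔCt = (28.82−16.57) − (29.11−17.30) = 12.25 − 11.81 = 0.44; fold change = 2^-0.44 = 0.737
Atf12: ΔΔCt = (21.37−16.57) − (27.17−17.30) = 4.80 − 9.87 = -5.07; fold change = 2^5.07 = 33.591
Klf8: ΔΔCt = (25.34−16.57) − (21.27−17.30) = 8.77 − 3.97 = 4.80; fold change = 2^-4.80 = 0.036
Fox11: ΔΔCt = (22.64−16.57) − (21.03−17.30) = 6.07 − 3.73 = 2.34; fold change = 2^-2.34 = 0.198
Atf12 has the largest |ΔΔCt| = 5.07.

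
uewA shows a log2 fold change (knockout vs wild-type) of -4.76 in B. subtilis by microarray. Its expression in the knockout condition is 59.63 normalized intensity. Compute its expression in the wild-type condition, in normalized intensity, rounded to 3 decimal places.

1615.726

Fold change = 2^(-4.76) = 0.0369
wild-type expression = 59.63 / 0.0369 = 1615.726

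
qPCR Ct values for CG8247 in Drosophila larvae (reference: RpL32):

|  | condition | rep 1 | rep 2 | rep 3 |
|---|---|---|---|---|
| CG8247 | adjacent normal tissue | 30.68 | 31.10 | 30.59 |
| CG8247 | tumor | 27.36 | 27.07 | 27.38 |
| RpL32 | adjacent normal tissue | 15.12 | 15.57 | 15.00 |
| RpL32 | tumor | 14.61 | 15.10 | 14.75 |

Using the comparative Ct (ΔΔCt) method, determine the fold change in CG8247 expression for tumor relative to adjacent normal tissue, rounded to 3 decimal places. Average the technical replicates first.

Mean Ct: CG8247 adjacent normal tissue 30.790; CG8247 tumor 27.270; RpL32 adjacent normal tissue 15.230; RpL32 tumor 14.820
ΔCt(adjacent normal tissue) = 30.790 − 15.230 = 15.560
ΔCt(tumor) = 27.270 − 14.820 = 12.450
ΔΔCt = 12.450 − 15.560 = -3.110
Fold change = 2^(−(-3.110)) = 2^3.110 = 8.6338

8.634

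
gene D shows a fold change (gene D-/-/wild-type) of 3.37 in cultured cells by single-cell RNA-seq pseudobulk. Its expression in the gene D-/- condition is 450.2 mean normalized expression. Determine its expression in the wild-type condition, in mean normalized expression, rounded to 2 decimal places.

wild-type expression = 450.2 / 3.37 = 133.59

133.59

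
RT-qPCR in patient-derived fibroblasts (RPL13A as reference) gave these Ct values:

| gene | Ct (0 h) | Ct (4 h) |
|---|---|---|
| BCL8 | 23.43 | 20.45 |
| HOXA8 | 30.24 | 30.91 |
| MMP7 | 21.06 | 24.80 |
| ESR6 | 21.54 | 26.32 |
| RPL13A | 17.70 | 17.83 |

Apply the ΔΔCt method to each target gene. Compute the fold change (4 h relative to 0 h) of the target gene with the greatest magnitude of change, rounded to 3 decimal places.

BCL8: ΔΔCt = (20.45−17.83) − (23.43−17.70) = 2.62 − 5.73 = -3.11; fold change = 2^3.11 = 8.634
HOXA8: ΔΔCt = (30.91−17.83) − (30.24−17.70) = 13.08 − 12.54 = 0.54; fold change = 2^-0.54 = 0.688
MMP7: ΔΔCt = (24.80−17.83) − (21.06−17.70) = 6.97 − 3.36 = 3.61; fold change = 2^-3.61 = 0.082
ESR6: ΔΔCt = (26.32−17.83) − (21.54−17.70) = 8.49 − 3.84 = 4.65; fold change = 2^-4.65 = 0.040
ESR6 has the largest |ΔΔCt| = 4.65.

0.040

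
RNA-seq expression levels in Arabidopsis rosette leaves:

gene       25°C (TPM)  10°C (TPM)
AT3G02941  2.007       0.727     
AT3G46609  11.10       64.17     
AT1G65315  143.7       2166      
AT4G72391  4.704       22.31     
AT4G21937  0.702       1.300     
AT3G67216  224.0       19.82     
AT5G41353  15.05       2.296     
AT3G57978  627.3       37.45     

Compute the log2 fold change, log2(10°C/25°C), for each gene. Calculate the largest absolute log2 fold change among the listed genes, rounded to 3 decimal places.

4.066

log2(0.727/2.007) = -1.465  (AT3G02941)
log2(64.17/11.10) = 2.531  (AT3G46609)
log2(2166/143.7) = 3.914  (AT1G65315)
log2(22.31/4.704) = 2.246  (AT4G72391)
log2(1.300/0.702) = 0.889  (AT4G21937)
log2(19.82/224.0) = -3.498  (AT3G67216)
log2(2.296/15.05) = -2.713  (AT5G41353)
log2(37.45/627.3) = -4.066  (AT3G57978)
The largest magnitude belongs to AT3G57978.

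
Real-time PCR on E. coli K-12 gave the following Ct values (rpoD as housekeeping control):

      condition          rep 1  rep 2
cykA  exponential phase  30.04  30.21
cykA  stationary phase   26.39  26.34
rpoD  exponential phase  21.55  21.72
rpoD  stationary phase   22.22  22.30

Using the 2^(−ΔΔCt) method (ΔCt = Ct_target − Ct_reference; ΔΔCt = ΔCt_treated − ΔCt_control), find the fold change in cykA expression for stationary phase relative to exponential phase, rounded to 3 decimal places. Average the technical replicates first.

Mean Ct: cykA exponential phase 30.125; cykA stationary phase 26.365; rpoD exponential phase 21.635; rpoD stationary phase 22.260
ΔCt(exponential phase) = 30.125 − 21.635 = 8.490
ΔCt(stationary phase) = 26.365 − 22.260 = 4.105
ΔΔCt = 4.105 − 8.490 = -4.385
Fold change = 2^(−(-4.385)) = 2^4.385 = 20.8938

20.894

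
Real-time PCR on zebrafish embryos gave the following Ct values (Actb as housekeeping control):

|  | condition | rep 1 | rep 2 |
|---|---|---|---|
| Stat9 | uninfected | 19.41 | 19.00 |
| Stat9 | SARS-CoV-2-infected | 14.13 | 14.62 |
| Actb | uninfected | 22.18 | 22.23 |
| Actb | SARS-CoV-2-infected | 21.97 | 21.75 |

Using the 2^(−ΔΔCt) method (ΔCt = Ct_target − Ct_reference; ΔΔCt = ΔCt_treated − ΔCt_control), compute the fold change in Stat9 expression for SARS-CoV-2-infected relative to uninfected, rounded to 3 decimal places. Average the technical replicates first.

Mean Ct: Stat9 uninfected 19.205; Stat9 SARS-CoV-2-infected 14.375; Actb uninfected 22.205; Actb SARS-CoV-2-infected 21.860
ΔCt(uninfected) = 19.205 − 22.205 = -3.000
ΔCt(SARS-CoV-2-infected) = 14.375 − 21.860 = -7.485
ΔΔCt = -7.485 − (-3.000) = -4.485
Fold change = 2^(−(-4.485)) = 2^4.485 = 22.3934

22.393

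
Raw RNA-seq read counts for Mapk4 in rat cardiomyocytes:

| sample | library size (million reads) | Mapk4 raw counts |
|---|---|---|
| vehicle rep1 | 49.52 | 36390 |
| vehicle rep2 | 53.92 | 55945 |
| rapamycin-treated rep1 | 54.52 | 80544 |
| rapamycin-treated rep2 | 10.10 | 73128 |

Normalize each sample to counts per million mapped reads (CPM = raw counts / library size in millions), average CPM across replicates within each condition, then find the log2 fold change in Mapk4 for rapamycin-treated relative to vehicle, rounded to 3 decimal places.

CPM(vehicle rep1) = 36390 / 49.52 = 734.8546
CPM(vehicle rep2) = 55945 / 53.92 = 1037.5556
CPM(rapamycin-treated rep1) = 80544 / 54.52 = 1477.3294
CPM(rapamycin-treated rep2) = 73128 / 10.10 = 7240.3960
mean CPM(vehicle) = 886.2051; mean CPM(rapamycin-treated) = 4358.8627
Fold change = 4358.8627 / 886.2051 = 4.91857
log2(4.91857) = 2.2982

2.298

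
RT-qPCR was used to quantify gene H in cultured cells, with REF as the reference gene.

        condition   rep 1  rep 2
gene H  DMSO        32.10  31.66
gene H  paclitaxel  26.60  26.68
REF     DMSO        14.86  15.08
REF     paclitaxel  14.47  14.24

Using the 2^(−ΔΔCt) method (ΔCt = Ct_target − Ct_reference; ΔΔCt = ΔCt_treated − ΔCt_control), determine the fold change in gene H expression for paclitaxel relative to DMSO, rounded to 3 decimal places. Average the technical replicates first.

24.675

Mean Ct: gene H DMSO 31.880; gene H paclitaxel 26.640; REF DMSO 14.970; REF paclitaxel 14.355
ΔCt(DMSO) = 31.880 − 14.970 = 16.910
ΔCt(paclitaxel) = 26.640 − 14.355 = 12.285
ΔΔCt = 12.285 − 16.910 = -4.625
Fold change = 2^(−(-4.625)) = 2^4.625 = 24.6754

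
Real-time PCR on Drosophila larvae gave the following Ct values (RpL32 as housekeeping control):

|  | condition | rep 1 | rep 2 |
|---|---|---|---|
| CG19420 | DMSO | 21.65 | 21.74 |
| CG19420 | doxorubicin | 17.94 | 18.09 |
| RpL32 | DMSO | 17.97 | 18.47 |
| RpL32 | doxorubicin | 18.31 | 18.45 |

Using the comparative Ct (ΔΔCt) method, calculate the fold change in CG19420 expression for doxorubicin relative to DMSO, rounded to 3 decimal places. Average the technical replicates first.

Mean Ct: CG19420 DMSO 21.695; CG19420 doxorubicin 18.015; RpL32 DMSO 18.220; RpL32 doxorubicin 18.380
ΔCt(DMSO) = 21.695 − 18.220 = 3.475
ΔCt(doxorubicin) = 18.015 − 18.380 = -0.365
ΔΔCt = -0.365 − 3.475 = -3.840
Fold change = 2^(−(-3.840)) = 2^3.840 = 14.3204

14.320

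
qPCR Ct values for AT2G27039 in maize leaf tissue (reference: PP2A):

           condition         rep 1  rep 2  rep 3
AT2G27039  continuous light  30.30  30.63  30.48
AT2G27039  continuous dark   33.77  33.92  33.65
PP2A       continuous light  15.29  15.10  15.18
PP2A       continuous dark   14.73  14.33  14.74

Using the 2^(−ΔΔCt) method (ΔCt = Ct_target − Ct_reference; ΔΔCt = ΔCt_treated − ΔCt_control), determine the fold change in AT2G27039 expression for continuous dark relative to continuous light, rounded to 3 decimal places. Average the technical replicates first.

0.067

Mean Ct: AT2G27039 continuous light 30.470; AT2G27039 continuous dark 33.780; PP2A continuous light 15.190; PP2A continuous dark 14.600
ΔCt(continuous light) = 30.470 − 15.190 = 15.280
ΔCt(continuous dark) = 33.780 − 14.600 = 19.180
ΔΔCt = 19.180 − 15.280 = 3.900
Fold change = 2^(−3.900) = 0.0670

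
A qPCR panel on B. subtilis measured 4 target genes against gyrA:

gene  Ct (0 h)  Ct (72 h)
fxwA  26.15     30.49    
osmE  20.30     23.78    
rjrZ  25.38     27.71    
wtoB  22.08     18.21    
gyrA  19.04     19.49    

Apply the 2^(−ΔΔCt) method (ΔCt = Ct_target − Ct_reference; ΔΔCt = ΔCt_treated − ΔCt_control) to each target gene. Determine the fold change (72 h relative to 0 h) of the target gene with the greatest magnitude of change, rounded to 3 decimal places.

fxwA: ΔΔCt = (30.49−19.49) − (26.15−19.04) = 11.00 − 7.11 = 3.89; fold change = 2^-3.89 = 0.067
osmE: ΔΔCt = (23.78−19.49) − (20.30−19.04) = 4.29 − 1.26 = 3.03; fold change = 2^-3.03 = 0.122
rjrZ: ΔΔCt = (27.71−19.49) − (25.38−19.04) = 8.22 − 6.34 = 1.88; fold change = 2^-1.88 = 0.272
wtoB: ΔΔCt = (18.21−19.49) − (22.08−19.04) = -1.28 − 3.04 = -4.32; fold change = 2^4.32 = 19.973
wtoB has the largest |ΔΔCt| = 4.32.

19.973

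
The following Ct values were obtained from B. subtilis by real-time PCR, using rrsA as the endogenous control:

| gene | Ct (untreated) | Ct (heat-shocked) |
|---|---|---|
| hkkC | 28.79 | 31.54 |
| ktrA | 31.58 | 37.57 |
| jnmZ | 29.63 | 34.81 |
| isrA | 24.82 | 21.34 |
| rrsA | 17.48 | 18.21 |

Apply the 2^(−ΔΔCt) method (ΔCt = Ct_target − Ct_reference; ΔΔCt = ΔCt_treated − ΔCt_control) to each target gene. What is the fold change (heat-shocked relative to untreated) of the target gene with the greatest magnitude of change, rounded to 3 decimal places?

hkkC: ΔΔCt = (31.54−18.21) − (28.79−17.48) = 13.33 − 11.31 = 2.02; fold change = 2^-2.02 = 0.247
ktrA: ΔΔCt = (37.57−18.21) − (31.58−17.48) = 19.36 − 14.10 = 5.26; fold change = 2^-5.26 = 0.026
jnmZ: ΔΔCt = (34.81−18.21) − (29.63−17.48) = 16.60 − 12.15 = 4.45; fold change = 2^-4.45 = 0.046
isrA: ΔΔCt = (21.34−18.21) − (24.82−17.48) = 3.13 − 7.34 = -4.21; fold change = 2^4.21 = 18.507
ktrA has the largest |ΔΔCt| = 5.26.

0.026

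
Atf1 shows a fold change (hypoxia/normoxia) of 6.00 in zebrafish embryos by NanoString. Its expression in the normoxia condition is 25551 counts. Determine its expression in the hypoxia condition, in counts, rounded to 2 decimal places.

153306.00

hypoxia expression = 25551 × 6.00 = 153306.00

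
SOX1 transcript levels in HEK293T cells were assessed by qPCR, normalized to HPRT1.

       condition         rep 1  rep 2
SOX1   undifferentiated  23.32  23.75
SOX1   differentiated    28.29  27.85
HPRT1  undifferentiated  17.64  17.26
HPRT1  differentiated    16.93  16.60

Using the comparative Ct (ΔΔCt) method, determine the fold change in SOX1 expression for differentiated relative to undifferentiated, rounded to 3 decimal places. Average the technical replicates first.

Mean Ct: SOX1 undifferentiated 23.535; SOX1 differentiated 28.070; HPRT1 undifferentiated 17.450; HPRT1 differentiated 16.765
ΔCt(undifferentiated) = 23.535 − 17.450 = 6.085
ΔCt(differentiated) = 28.070 − 16.765 = 11.305
ΔΔCt = 11.305 − 6.085 = 5.220
Fold change = 2^(−5.220) = 0.0268

0.027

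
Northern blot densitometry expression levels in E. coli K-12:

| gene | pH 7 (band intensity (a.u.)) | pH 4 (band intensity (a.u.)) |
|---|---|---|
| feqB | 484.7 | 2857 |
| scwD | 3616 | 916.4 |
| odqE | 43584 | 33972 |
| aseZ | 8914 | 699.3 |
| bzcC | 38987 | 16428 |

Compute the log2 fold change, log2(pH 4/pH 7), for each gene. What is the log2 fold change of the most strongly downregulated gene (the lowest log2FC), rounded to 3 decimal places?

-3.672

log2(2857/484.7) = 2.559  (feqB)
log2(916.4/3616) = -1.980  (scwD)
log2(33972/43584) = -0.359  (odqE)
log2(699.3/8914) = -3.672  (aseZ)
log2(16428/38987) = -1.247  (bzcC)
aseZ is most strongly downregulated.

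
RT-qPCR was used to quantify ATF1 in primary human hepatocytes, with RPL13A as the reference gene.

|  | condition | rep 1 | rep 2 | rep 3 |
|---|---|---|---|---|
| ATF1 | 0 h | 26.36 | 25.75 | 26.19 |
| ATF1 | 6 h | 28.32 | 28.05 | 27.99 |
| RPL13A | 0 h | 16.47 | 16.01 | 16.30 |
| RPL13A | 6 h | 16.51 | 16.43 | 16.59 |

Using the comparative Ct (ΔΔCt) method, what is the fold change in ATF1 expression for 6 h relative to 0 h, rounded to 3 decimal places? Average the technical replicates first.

Mean Ct: ATF1 0 h 26.100; ATF1 6 h 28.120; RPL13A 0 h 16.260; RPL13A 6 h 16.510
ΔCt(0 h) = 26.100 − 16.260 = 9.840
ΔCt(6 h) = 28.120 − 16.510 = 11.610
ΔΔCt = 11.610 − 9.840 = 1.770
Fold change = 2^(−1.770) = 0.2932

0.293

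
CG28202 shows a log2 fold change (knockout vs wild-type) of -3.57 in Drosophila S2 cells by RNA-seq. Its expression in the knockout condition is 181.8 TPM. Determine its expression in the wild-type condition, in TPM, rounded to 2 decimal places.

Fold change = 2^(-3.57) = 0.0842
wild-type expression = 181.8 / 0.0842 = 2159.09

2159.09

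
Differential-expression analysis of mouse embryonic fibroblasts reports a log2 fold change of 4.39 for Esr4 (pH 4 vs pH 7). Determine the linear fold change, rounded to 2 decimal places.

Fold change = 2^(4.39) = 20.966

20.97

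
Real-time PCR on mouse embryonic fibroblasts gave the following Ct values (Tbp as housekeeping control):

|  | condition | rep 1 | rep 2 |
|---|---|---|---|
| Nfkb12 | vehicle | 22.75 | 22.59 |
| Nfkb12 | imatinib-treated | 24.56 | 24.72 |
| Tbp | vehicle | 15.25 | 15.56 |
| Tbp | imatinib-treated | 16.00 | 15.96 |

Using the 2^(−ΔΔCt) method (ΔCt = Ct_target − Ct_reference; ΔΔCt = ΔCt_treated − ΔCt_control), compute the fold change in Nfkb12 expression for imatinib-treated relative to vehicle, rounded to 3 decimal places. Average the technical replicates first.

0.380

Mean Ct: Nfkb12 vehicle 22.670; Nfkb12 imatinib-treated 24.640; Tbp vehicle 15.405; Tbp imatinib-treated 15.980
ΔCt(vehicle) = 22.670 − 15.405 = 7.265
ΔCt(imatinib-treated) = 24.640 − 15.980 = 8.660
ΔΔCt = 8.660 − 7.265 = 1.395
Fold change = 2^(−1.395) = 0.3802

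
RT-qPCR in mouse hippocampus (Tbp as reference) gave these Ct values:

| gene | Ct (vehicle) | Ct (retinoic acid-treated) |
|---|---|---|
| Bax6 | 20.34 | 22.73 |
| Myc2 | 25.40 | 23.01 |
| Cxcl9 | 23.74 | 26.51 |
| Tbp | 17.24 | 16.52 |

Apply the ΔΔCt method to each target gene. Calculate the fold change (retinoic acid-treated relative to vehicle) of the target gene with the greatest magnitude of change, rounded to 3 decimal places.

Bax6: ΔΔCt = (22.73−16.52) − (20.34−17.24) = 6.21 − 3.10 = 3.11; fold change = 2^-3.11 = 0.116
Myc2: ΔΔCt = (23.01−16.52) − (25.40−17.24) = 6.49 − 8.16 = -1.67; fold change = 2^1.67 = 3.182
Cxcl9: ΔΔCt = (26.51−16.52) − (23.74−17.24) = 9.99 − 6.50 = 3.49; fold change = 2^-3.49 = 0.089
Cxcl9 has the largest |ΔΔCt| = 3.49.

0.089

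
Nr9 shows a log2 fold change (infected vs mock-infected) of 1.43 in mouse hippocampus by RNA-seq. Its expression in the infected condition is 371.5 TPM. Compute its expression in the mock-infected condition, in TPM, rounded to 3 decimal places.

137.875

Fold change = 2^(1.43) = 2.6945
mock-infected expression = 371.5 / 2.6945 = 137.875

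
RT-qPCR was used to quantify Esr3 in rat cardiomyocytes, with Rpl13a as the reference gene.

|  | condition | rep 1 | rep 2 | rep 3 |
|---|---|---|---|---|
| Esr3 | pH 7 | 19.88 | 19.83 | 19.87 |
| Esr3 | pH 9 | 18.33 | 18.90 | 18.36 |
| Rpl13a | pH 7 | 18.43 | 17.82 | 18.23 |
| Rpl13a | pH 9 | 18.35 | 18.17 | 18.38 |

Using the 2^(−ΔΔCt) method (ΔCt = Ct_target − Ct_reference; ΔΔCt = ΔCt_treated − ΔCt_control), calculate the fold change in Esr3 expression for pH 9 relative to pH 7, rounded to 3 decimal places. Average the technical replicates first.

Mean Ct: Esr3 pH 7 19.860; Esr3 pH 9 18.530; Rpl13a pH 7 18.160; Rpl13a pH 9 18.300
ΔCt(pH 7) = 19.860 − 18.160 = 1.700
ΔCt(pH 9) = 18.530 − 18.300 = 0.230
ΔΔCt = 0.230 − 1.700 = -1.470
Fold change = 2^(−(-1.470)) = 2^1.470 = 2.7702

2.770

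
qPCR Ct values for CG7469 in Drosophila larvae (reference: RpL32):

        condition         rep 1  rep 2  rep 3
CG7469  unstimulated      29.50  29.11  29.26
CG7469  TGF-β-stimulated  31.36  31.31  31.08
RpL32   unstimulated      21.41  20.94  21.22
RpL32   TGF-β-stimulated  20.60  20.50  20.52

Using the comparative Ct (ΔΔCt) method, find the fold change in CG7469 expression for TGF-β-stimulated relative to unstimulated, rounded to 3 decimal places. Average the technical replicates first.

Mean Ct: CG7469 unstimulated 29.290; CG7469 TGF-β-stimulated 31.250; RpL32 unstimulated 21.190; RpL32 TGF-β-stimulated 20.540
ΔCt(unstimulated) = 29.290 − 21.190 = 8.100
ΔCt(TGF-β-stimulated) = 31.250 − 20.540 = 10.710
ΔΔCt = 10.710 − 8.100 = 2.610
Fold change = 2^(−2.610) = 0.1638

0.164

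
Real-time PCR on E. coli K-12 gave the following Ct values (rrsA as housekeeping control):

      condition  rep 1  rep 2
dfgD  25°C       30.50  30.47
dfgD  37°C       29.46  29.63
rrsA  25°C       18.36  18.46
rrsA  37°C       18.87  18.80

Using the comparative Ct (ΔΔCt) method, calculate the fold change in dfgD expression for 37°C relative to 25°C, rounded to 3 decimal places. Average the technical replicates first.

Mean Ct: dfgD 25°C 30.485; dfgD 37°C 29.545; rrsA 25°C 18.410; rrsA 37°C 18.835
ΔCt(25°C) = 30.485 − 18.410 = 12.075
ΔCt(37°C) = 29.545 − 18.835 = 10.710
ΔΔCt = 10.710 − 12.075 = -1.365
Fold change = 2^(−(-1.365)) = 2^1.365 = 2.5758

2.576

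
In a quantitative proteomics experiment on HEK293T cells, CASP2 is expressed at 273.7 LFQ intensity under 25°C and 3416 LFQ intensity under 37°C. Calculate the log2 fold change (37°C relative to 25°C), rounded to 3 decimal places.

Fold change = 3416 / 273.7 = 12.4808
log2(12.4808) = 3.6416

3.642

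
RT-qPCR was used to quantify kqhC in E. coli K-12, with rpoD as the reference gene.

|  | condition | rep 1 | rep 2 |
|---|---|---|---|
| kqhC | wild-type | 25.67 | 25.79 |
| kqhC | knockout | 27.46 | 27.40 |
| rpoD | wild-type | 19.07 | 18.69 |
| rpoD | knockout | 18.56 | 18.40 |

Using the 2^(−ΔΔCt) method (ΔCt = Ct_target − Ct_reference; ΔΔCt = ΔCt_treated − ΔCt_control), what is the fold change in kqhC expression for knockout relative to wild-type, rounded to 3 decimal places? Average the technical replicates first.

Mean Ct: kqhC wild-type 25.730; kqhC knockout 27.430; rpoD wild-type 18.880; rpoD knockout 18.480
ΔCt(wild-type) = 25.730 − 18.880 = 6.850
ΔCt(knockout) = 27.430 − 18.480 = 8.950
ΔΔCt = 8.950 − 6.850 = 2.100
Fold change = 2^(−2.100) = 0.2333

0.233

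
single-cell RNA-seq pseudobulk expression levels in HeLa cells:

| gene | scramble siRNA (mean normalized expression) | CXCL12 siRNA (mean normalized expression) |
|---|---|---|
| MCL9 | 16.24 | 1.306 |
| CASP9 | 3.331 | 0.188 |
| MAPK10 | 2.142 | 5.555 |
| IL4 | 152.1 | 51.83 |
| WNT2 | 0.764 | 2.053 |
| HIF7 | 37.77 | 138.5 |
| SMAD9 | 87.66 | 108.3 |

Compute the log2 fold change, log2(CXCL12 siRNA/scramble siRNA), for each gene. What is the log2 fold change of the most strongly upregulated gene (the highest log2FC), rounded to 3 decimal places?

log2(1.306/16.24) = -3.636  (MCL9)
log2(0.188/3.331) = -4.147  (CASP9)
log2(5.555/2.142) = 1.375  (MAPK10)
log2(51.83/152.1) = -1.553  (IL4)
log2(2.053/0.764) = 1.426  (WNT2)
log2(138.5/37.77) = 1.875  (HIF7)
log2(108.3/87.66) = 0.305  (SMAD9)
HIF7 is most strongly upregulated.

1.875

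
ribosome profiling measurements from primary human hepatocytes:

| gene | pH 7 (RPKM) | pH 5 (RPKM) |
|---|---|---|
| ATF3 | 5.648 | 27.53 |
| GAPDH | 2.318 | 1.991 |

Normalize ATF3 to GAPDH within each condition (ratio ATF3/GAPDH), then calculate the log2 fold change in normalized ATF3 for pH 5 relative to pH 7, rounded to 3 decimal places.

ATF3/GAPDH (pH 7) = 5.648 / 2.318 = 2.4366
ATF3/GAPDH (pH 5) = 27.53 / 1.991 = 13.827
Fold change = 13.827 / 2.4366 = 5.6748
log2(5.6748) = 2.5046

2.505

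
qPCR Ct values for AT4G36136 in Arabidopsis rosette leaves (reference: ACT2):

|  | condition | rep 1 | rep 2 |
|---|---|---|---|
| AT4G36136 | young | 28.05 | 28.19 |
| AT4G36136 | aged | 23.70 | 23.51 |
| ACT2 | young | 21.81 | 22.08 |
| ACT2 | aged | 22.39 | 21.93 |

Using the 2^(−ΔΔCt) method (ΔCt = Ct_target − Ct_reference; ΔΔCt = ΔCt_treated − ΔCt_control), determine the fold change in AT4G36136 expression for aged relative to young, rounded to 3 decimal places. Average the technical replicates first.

Mean Ct: AT4G36136 young 28.120; AT4G36136 aged 23.605; ACT2 young 21.945; ACT2 aged 22.160
ΔCt(young) = 28.120 − 21.945 = 6.175
ΔCt(aged) = 23.605 − 22.160 = 1.445
ΔΔCt = 1.445 − 6.175 = -4.730
Fold change = 2^(−(-4.730)) = 2^4.730 = 26.5382

26.538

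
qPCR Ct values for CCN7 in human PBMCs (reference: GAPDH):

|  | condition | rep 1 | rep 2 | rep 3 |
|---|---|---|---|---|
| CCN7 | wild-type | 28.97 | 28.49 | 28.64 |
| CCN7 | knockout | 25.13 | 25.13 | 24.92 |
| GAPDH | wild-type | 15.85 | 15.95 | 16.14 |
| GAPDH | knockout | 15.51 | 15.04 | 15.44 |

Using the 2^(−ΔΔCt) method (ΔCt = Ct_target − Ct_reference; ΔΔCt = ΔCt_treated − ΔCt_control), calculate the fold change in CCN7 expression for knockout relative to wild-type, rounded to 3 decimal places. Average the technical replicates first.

7.945

Mean Ct: CCN7 wild-type 28.700; CCN7 knockout 25.060; GAPDH wild-type 15.980; GAPDH knockout 15.330
ΔCt(wild-type) = 28.700 − 15.980 = 12.720
ΔCt(knockout) = 25.060 − 15.330 = 9.730
ΔΔCt = 9.730 − 12.720 = -2.990
Fold change = 2^(−(-2.990)) = 2^2.990 = 7.9447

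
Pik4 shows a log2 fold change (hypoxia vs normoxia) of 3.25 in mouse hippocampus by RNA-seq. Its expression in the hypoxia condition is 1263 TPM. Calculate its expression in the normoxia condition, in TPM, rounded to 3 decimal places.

132.757

Fold change = 2^(3.25) = 9.5137
normoxia expression = 1263 / 9.5137 = 132.757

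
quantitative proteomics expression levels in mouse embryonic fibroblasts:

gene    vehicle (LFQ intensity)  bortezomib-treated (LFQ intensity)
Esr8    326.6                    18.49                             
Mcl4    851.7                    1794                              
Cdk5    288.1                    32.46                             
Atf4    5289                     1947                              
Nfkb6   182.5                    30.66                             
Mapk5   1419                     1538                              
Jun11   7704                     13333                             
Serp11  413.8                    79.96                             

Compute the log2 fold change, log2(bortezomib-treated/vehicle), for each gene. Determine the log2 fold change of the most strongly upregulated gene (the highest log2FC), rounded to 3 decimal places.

1.075

log2(18.49/326.6) = -4.143  (Esr8)
log2(1794/851.7) = 1.075  (Mcl4)
log2(32.46/288.1) = -3.150  (Cdk5)
log2(1947/5289) = -1.442  (Atf4)
log2(30.66/182.5) = -2.573  (Nfkb6)
log2(1538/1419) = 0.116  (Mapk5)
log2(13333/7704) = 0.791  (Jun11)
log2(79.96/413.8) = -2.372  (Serp11)
Mcl4 is most strongly upregulated.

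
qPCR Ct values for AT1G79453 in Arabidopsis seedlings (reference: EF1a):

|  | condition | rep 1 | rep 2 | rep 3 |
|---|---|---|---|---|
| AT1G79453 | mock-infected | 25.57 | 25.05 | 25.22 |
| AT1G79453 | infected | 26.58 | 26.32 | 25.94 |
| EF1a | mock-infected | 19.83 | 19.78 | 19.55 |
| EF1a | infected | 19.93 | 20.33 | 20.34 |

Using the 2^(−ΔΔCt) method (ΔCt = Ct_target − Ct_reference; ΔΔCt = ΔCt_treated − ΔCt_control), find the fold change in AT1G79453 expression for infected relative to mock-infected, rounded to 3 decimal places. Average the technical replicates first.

Mean Ct: AT1G79453 mock-infected 25.280; AT1G79453 infected 26.280; EF1a mock-infected 19.720; EF1a infected 20.200
ΔCt(mock-infected) = 25.280 − 19.720 = 5.560
ΔCt(infected) = 26.280 − 20.200 = 6.080
ΔΔCt = 6.080 − 5.560 = 0.520
Fold change = 2^(−0.520) = 0.6974

0.697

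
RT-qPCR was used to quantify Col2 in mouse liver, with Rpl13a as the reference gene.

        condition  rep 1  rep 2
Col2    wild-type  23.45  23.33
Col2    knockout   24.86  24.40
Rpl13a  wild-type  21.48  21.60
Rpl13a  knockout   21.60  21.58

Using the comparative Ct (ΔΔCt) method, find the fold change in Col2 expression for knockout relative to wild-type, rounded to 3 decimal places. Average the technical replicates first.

Mean Ct: Col2 wild-type 23.390; Col2 knockout 24.630; Rpl13a wild-type 21.540; Rpl13a knockout 21.590
ΔCt(wild-type) = 23.390 − 21.540 = 1.850
ΔCt(knockout) = 24.630 − 21.590 = 3.040
ΔΔCt = 3.040 − 1.850 = 1.190
Fold change = 2^(−1.190) = 0.4383

0.438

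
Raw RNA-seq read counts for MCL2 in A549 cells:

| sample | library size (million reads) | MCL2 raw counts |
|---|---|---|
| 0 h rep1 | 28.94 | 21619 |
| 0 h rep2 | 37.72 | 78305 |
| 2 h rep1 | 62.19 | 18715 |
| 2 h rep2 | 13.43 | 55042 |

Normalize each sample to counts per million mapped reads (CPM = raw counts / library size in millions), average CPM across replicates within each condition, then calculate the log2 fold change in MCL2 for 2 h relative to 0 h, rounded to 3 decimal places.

CPM(0 h rep1) = 21619 / 28.94 = 747.0283
CPM(0 h rep2) = 78305 / 37.72 = 2075.9544
CPM(2 h rep1) = 18715 / 62.19 = 300.9326
CPM(2 h rep2) = 55042 / 13.43 = 4098.4363
mean CPM(0 h) = 1411.4914; mean CPM(2 h) = 2199.6845
Fold change = 2199.6845 / 1411.4914 = 1.55841
log2(1.55841) = 0.6401

0.640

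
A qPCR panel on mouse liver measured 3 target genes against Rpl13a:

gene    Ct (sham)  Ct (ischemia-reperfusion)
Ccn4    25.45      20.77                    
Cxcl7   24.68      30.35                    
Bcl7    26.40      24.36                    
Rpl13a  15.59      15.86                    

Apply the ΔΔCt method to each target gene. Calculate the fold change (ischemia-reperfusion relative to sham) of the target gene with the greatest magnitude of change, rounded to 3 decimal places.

0.024

Ccn4: ΔΔCt = (20.77−15.86) − (25.45−15.59) = 4.91 − 9.86 = -4.95; fold change = 2^4.95 = 30.910
Cxcl7: ΔΔCt = (30.35−15.86) − (24.68−15.59) = 14.49 − 9.09 = 5.40; fold change = 2^-5.40 = 0.024
Bcl7: ΔΔCt = (24.36−15.86) − (26.40−15.59) = 8.50 − 10.81 = -2.31; fold change = 2^2.31 = 4.959
Cxcl7 has the largest |ΔΔCt| = 5.40.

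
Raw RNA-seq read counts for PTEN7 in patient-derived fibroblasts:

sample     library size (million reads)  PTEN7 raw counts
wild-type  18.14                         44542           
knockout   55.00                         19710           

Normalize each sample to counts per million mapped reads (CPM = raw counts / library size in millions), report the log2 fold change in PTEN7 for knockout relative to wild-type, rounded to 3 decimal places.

-2.776

CPM(wild-type) = 44542 / 18.14 = 2455.4576
CPM(knockout) = 19710 / 55.00 = 358.3636
Fold change = 358.3636 / 2455.4576 = 0.14595
log2(0.14595) = -2.7765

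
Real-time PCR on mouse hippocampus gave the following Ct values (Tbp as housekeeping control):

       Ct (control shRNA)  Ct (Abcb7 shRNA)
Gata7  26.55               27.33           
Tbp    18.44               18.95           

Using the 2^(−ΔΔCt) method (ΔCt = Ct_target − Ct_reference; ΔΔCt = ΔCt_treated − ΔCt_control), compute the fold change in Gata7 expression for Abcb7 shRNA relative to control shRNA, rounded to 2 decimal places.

0.83

ΔCt(control shRNA) = 26.550 − 18.440 = 8.110
ΔCt(Abcb7 shRNA) = 27.330 − 18.950 = 8.380
ΔΔCt = 8.380 − 8.110 = 0.270
Fold change = 2^(−0.270) = 0.829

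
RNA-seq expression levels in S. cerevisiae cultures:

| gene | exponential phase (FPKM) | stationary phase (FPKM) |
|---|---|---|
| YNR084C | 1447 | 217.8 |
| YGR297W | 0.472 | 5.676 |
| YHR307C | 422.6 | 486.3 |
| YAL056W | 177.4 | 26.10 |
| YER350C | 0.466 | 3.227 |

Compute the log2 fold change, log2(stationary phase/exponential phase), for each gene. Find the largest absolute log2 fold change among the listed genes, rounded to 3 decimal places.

3.588

log2(217.8/1447) = -2.732  (YNR084C)
log2(5.676/0.472) = 3.588  (YGR297W)
log2(486.3/422.6) = 0.203  (YHR307C)
log2(26.10/177.4) = -2.765  (YAL056W)
log2(3.227/0.466) = 2.792  (YER350C)
The largest magnitude belongs to YGR297W.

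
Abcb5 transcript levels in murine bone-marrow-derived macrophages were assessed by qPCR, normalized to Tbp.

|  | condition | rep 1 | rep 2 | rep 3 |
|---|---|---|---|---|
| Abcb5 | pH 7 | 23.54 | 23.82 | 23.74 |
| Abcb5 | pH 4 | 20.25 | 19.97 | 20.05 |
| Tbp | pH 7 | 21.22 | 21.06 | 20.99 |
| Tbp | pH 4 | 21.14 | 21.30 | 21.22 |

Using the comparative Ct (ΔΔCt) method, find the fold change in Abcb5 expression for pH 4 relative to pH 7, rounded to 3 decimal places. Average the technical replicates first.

13.361

Mean Ct: Abcb5 pH 7 23.700; Abcb5 pH 4 20.090; Tbp pH 7 21.090; Tbp pH 4 21.220
ΔCt(pH 7) = 23.700 − 21.090 = 2.610
ΔCt(pH 4) = 20.090 − 21.220 = -1.130
ΔΔCt = -1.130 − 2.610 = -3.740
Fold change = 2^(−(-3.740)) = 2^3.740 = 13.3614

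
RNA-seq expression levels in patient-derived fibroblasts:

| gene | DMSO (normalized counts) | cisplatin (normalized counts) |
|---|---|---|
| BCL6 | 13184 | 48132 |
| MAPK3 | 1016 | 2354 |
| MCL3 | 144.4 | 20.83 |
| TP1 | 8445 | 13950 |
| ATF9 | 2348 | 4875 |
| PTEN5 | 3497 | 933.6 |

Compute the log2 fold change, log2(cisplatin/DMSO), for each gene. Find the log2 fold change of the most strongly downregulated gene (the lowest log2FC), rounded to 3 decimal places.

-2.793

log2(48132/13184) = 1.868  (BCL6)
log2(2354/1016) = 1.212  (MAPK3)
log2(20.83/144.4) = -2.793  (MCL3)
log2(13950/8445) = 0.724  (TP1)
log2(4875/2348) = 1.054  (ATF9)
log2(933.6/3497) = -1.905  (PTEN5)
MCL3 is most strongly downregulated.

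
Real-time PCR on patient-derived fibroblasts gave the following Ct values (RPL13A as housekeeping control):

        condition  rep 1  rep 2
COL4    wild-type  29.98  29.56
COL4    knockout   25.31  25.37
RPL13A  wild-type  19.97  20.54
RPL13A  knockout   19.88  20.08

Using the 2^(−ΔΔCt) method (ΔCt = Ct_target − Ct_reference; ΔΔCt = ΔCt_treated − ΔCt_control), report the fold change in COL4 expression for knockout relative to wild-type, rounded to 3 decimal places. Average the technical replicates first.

Mean Ct: COL4 wild-type 29.770; COL4 knockout 25.340; RPL13A wild-type 20.255; RPL13A knockout 19.980
ΔCt(wild-type) = 29.770 − 20.255 = 9.515
ΔCt(knockout) = 25.340 − 19.980 = 5.360
ΔΔCt = 5.360 − 9.515 = -4.155
Fold change = 2^(−(-4.155)) = 2^4.155 = 17.8147

17.815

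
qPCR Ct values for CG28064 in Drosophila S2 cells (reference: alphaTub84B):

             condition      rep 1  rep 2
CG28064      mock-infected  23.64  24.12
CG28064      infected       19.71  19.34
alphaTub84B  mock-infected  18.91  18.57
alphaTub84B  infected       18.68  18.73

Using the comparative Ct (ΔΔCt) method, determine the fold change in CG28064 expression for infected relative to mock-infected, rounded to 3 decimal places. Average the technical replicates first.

19.973

Mean Ct: CG28064 mock-infected 23.880; CG28064 infected 19.525; alphaTub84B mock-infected 18.740; alphaTub84B infected 18.705
ΔCt(mock-infected) = 23.880 − 18.740 = 5.140
ΔCt(infected) = 19.525 − 18.705 = 0.820
ΔΔCt = 0.820 − 5.140 = -4.320
Fold change = 2^(−(-4.320)) = 2^4.320 = 19.9733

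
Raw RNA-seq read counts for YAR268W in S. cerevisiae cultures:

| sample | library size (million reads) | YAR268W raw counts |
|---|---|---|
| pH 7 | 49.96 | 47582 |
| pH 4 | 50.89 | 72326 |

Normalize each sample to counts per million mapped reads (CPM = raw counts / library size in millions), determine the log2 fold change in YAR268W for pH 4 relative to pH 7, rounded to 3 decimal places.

CPM(pH 7) = 47582 / 49.96 = 952.4019
CPM(pH 4) = 72326 / 50.89 = 1421.2222
Fold change = 1421.2222 / 952.4019 = 1.49225
log2(1.49225) = 0.5775

0.577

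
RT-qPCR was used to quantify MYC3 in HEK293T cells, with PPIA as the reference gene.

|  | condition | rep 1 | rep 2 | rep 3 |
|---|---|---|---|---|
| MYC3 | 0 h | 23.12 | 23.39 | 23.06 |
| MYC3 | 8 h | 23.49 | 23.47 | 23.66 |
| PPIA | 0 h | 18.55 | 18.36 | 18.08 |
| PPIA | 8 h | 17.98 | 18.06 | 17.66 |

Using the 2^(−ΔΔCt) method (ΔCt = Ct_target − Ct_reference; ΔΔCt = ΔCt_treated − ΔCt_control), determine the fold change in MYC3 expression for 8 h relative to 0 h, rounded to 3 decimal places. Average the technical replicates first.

0.582

Mean Ct: MYC3 0 h 23.190; MYC3 8 h 23.540; PPIA 0 h 18.330; PPIA 8 h 17.900
ΔCt(0 h) = 23.190 − 18.330 = 4.860
ΔCt(8 h) = 23.540 − 17.900 = 5.640
ΔΔCt = 5.640 − 4.860 = 0.780
Fold change = 2^(−0.780) = 0.5824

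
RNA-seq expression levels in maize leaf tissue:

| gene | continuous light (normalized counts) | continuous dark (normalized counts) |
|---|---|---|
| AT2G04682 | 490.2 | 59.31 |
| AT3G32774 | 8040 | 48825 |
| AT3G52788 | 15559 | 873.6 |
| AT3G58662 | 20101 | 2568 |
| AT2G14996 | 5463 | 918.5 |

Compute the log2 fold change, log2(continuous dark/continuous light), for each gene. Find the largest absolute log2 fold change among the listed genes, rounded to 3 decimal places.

log2(59.31/490.2) = -3.047  (AT2G04682)
log2(48825/8040) = 2.602  (AT3G32774)
log2(873.6/15559) = -4.155  (AT3G52788)
log2(2568/20101) = -2.969  (AT3G58662)
log2(918.5/5463) = -2.572  (AT2G14996)
The largest magnitude belongs to AT3G52788.

4.155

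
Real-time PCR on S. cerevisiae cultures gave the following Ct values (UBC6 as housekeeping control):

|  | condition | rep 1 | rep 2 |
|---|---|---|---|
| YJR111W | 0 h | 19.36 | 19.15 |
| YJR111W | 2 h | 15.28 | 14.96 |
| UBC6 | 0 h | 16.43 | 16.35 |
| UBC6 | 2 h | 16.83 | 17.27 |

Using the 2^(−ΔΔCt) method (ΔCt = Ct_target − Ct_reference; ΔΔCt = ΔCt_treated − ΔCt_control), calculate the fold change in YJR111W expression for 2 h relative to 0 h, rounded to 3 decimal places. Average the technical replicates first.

Mean Ct: YJR111W 0 h 19.255; YJR111W 2 h 15.120; UBC6 0 h 16.390; UBC6 2 h 17.050
ΔCt(0 h) = 19.255 − 16.390 = 2.865
ΔCt(2 h) = 15.120 − 17.050 = -1.930
ΔΔCt = -1.930 − 2.865 = -4.795
Fold change = 2^(−(-4.795)) = 2^4.795 = 27.7612

27.761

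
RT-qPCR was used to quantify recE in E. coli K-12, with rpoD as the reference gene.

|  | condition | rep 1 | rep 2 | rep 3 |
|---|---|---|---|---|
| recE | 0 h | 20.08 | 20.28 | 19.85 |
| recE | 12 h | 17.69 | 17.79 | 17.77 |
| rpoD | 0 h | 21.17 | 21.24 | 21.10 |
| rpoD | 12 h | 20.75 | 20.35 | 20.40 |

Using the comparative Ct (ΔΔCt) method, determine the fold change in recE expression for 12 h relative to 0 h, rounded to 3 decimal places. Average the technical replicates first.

3.138

Mean Ct: recE 0 h 20.070; recE 12 h 17.750; rpoD 0 h 21.170; rpoD 12 h 20.500
ΔCt(0 h) = 20.070 − 21.170 = -1.100
ΔCt(12 h) = 17.750 − 20.500 = -2.750
ΔΔCt = -2.750 − (-1.100) = -1.650
Fold change = 2^(−(-1.650)) = 2^1.650 = 3.1383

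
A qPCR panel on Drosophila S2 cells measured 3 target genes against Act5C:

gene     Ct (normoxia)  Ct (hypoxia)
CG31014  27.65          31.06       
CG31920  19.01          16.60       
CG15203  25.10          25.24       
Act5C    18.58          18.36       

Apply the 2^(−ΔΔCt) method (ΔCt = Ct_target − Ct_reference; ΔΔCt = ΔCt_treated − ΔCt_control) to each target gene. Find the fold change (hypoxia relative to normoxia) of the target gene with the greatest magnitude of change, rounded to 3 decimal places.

0.081

CG31014: ΔΔCt = (31.06−18.36) − (27.65−18.58) = 12.70 − 9.07 = 3.63; fold change = 2^-3.63 = 0.081
CG31920: ΔΔCt = (16.60−18.36) − (19.01−18.58) = -1.76 − 0.43 = -2.19; fold change = 2^2.19 = 4.563
CG15203: ΔΔCt = (25.24−18.36) − (25.10−18.58) = 6.88 − 6.52 = 0.36; fold change = 2^-0.36 = 0.779
CG31014 has the largest |ΔΔCt| = 3.63.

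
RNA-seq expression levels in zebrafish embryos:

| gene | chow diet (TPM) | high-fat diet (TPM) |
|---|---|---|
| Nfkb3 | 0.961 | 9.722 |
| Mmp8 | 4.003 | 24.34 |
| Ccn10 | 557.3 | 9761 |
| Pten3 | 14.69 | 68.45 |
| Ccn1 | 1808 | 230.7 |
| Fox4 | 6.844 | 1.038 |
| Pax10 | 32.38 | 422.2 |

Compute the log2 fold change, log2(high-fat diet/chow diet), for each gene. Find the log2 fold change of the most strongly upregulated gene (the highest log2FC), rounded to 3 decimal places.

4.131

log2(9.722/0.961) = 3.339  (Nfkb3)
log2(24.34/4.003) = 2.604  (Mmp8)
log2(9761/557.3) = 4.131  (Ccn10)
log2(68.45/14.69) = 2.220  (Pten3)
log2(230.7/1808) = -2.970  (Ccn1)
log2(1.038/6.844) = -2.721  (Fox4)
log2(422.2/32.38) = 3.705  (Pax10)
Ccn10 is most strongly upregulated.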